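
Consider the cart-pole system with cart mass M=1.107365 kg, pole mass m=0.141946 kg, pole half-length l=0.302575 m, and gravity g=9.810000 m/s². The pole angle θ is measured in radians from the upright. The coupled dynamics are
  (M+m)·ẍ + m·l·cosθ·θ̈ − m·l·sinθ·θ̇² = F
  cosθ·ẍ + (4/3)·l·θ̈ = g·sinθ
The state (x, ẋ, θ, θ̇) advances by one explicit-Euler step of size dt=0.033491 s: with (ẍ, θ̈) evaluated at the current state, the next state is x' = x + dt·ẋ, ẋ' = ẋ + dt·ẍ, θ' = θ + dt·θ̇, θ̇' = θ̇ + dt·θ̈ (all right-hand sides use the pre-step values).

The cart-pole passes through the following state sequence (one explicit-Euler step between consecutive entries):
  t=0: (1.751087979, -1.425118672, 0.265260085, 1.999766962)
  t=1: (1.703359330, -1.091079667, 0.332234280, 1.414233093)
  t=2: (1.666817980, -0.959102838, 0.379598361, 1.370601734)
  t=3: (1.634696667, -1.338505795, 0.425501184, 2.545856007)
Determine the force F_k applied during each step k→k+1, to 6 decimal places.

F_0 = 11.690958 N
F_1 = 4.842206 N
F_2 = -12.782850 N

step 0→1:
  ẍ = (ẋ'−ẋ)/dt = (-1.091079667−-1.425118672)/0.033491 = 9.973993
  θ̈ = (θ̇'−θ̇)/dt = (1.414233093−1.999766962)/0.033491 = -17.483320
  sinθ=0.262160, cosθ=0.965024
  F = (M+m)·ẍ + m·l·cosθ·θ̈ − m·l·sinθ·θ̇² = 12.460619 + -0.724633 − 0.045028 = 11.690958
step 1→2:
  ẍ = (ẋ'−ẋ)/dt = (-0.959102838−-1.091079667)/0.033491 = 3.940666
  θ̈ = (θ̇'−θ̇)/dt = (1.370601734−1.414233093)/0.033491 = -1.302779
  sinθ=0.326156, cosθ=0.945316
  F = (M+m)·ẍ + m·l·cosθ·θ̈ − m·l·sinθ·θ̇² = 4.923117 + -0.052894 − 0.028017 = 4.842206
step 2→3:
  ẍ = (ẋ'−ẋ)/dt = (-1.338505795−-0.959102838)/0.033491 = -11.328505
  θ̈ = (θ̇'−θ̇)/dt = (2.545856007−1.370601734)/0.033491 = 35.091645
  sinθ=0.370547, cosθ=0.928814
  F = (M+m)·ẍ + m·l·cosθ·θ̈ − m·l·sinθ·θ̇² = -14.152826 + 1.399872 − 0.029897 = -12.782850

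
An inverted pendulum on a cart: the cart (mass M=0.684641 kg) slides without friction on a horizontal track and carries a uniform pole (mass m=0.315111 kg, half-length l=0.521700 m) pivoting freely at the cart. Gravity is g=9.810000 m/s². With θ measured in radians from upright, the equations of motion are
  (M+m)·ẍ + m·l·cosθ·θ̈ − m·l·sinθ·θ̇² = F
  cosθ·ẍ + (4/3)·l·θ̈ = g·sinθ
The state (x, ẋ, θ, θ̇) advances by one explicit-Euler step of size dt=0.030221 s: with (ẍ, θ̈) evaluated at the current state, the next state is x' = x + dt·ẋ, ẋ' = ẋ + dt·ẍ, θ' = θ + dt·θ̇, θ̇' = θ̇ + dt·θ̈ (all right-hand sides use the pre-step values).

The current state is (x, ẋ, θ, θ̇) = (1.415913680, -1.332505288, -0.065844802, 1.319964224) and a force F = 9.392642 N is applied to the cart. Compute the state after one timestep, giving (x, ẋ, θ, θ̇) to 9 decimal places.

sinθ=-0.065797234, cosθ=0.997833014
temp = (F + m·l·θ̇²·sinθ)/(M+m) = (9.392642 + -0.018845877)/0.999752 = 9.376121401
θ̈ = (g·sinθ − cosθ·temp)/(l·(4/3 − m·cos²θ/(M+m))) = -18.803710850
ẍ = temp − m·l·θ̈·cosθ/(M+m) = 12.461394071
Euler: x'=1.415913680+0.030221·-1.332505288=1.375644038, ẋ'=-1.332505288+0.030221·12.461394071=-0.955909498
       θ'=-0.065844802+0.030221·1.319964224=-0.025954163, θ̇'=1.319964224+0.030221·-18.803710850=0.751697278

(1.375644038, -0.955909498, -0.025954163, 0.751697278)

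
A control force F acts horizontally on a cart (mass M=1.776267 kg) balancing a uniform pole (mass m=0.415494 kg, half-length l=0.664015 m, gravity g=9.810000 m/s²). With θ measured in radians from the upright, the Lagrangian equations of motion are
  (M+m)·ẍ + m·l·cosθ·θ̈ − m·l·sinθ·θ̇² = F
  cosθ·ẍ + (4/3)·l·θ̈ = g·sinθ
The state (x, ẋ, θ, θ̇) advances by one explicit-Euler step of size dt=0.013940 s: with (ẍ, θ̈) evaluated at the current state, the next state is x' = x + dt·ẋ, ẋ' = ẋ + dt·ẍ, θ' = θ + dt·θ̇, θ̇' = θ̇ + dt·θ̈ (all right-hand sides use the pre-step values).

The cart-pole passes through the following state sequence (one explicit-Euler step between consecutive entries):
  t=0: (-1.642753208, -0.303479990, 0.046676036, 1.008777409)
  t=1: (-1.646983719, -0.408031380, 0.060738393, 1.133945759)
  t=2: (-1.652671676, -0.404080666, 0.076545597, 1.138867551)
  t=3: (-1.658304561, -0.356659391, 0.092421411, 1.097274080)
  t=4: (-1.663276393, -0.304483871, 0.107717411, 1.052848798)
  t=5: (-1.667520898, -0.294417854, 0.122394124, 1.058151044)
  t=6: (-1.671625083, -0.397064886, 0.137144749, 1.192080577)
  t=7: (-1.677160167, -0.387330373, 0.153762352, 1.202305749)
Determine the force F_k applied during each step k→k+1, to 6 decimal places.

F_0 = -13.976948 N
F_1 = 0.696860 N
F_2 = 6.607808 N
F_3 = 7.297313 N
F_4 = 1.654114 N
F_5 = -13.545878 N
F_6 = 1.677411 N

step 0→1:
  ẍ = (ẋ'−ẋ)/dt = (-0.408031380−-0.303479990)/0.013940 = -7.500100
  θ̈ = (θ̇'−θ̇)/dt = (1.133945759−1.008777409)/0.013940 = 8.979078
  sinθ=0.046659, cosθ=0.998911
  F = (M+m)·ẍ + m·l·cosθ·θ̈ − m·l·sinθ·θ̇² = -16.438426 + 2.474578 − 0.013100 = -13.976948
step 1→2:
  ẍ = (ẋ'−ẋ)/dt = (-0.404080666−-0.408031380)/0.013940 = 0.283408
  θ̈ = (θ̇'−θ̇)/dt = (1.138867551−1.133945759)/0.013940 = 0.353070
  sinθ=0.060701, cosθ=0.998156
  F = (M+m)·ẍ + m·l·cosθ·θ̈ − m·l·sinθ·θ̇² = 0.621164 + 0.097230 − 0.021534 = 0.696860
step 2→3:
  ẍ = (ẋ'−ẋ)/dt = (-0.356659391−-0.404080666)/0.013940 = 3.401813
  θ̈ = (θ̇'−θ̇)/dt = (1.097274080−1.138867551)/0.013940 = -2.983750
  sinθ=0.076471, cosθ=0.997072
  F = (M+m)·ẍ + m·l·cosθ·θ̈ − m·l·sinθ·θ̇² = 7.455961 + -0.820789 − 0.027364 = 6.607808
step 3→4:
  ẍ = (ẋ'−ẋ)/dt = (-0.304483871−-0.356659391)/0.013940 = 3.742864
  θ̈ = (θ̇'−θ̇)/dt = (1.052848798−1.097274080)/0.013940 = -3.186893
  sinθ=0.092290, cosθ=0.995732
  F = (M+m)·ẍ + m·l·cosθ·θ̈ − m·l·sinθ·θ̇² = 8.203463 + -0.875493 − 0.030657 = 7.297313
step 4→5:
  ẍ = (ẋ'−ẋ)/dt = (-0.294417854−-0.304483871)/0.013940 = 0.722096
  θ̈ = (θ̇'−θ̇)/dt = (1.058151044−1.052848798)/0.013940 = 0.380362
  sinθ=0.107509, cosθ=0.994204
  F = (M+m)·ẍ + m·l·cosθ·θ̈ − m·l·sinθ·θ̇² = 1.582662 + 0.104331 − 0.032879 = 1.654114
step 5→6:
  ẍ = (ẋ'−ẋ)/dt = (-0.397064886−-0.294417854)/0.013940 = -7.363489
  θ̈ = (θ̇'−θ̇)/dt = (1.192080577−1.058151044)/0.013940 = 9.607571
  sinθ=0.122089, cosθ=0.992519
  F = (M+m)·ẍ + m·l·cosθ·θ̈ − m·l·sinθ·θ̇² = -16.139007 + 2.630844 − 0.037715 = -13.545878
step 6→7:
  ẍ = (ẋ'−ẋ)/dt = (-0.387330373−-0.397064886)/0.013940 = 0.698315
  θ̈ = (θ̇'−θ̇)/dt = (1.202305749−1.192080577)/0.013940 = 0.733513
  sinθ=0.136715, cosθ=0.990610
  F = (M+m)·ẍ + m·l·cosθ·θ̈ − m·l·sinθ·θ̇² = 1.530540 + 0.200472 − 0.053601 = 1.677411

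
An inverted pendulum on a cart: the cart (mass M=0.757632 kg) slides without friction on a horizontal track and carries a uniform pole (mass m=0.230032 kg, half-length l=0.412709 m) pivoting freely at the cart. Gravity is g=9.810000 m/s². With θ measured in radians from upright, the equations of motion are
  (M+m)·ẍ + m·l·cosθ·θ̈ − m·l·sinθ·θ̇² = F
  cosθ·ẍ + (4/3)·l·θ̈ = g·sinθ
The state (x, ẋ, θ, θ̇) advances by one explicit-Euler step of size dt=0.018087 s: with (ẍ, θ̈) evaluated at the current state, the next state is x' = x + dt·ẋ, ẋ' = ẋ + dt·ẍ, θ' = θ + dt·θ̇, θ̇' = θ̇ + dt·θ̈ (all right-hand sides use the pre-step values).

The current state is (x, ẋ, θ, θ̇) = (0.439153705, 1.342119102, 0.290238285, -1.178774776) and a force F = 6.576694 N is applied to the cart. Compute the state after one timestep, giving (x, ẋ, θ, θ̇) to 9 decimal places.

(0.463428613, 1.476262991, 0.268917786, -1.320076652)

sinθ=0.286180552, cosθ=0.958175710
temp = (F + m·l·θ̇²·sinθ)/(M+m) = (6.576694 + 0.037751480)/0.987664 = 6.697060417
θ̈ = (g·sinθ − cosθ·temp)/(l·(4/3 − m·cos²θ/(M+m))) = -7.812344552
ẍ = temp − m·l·θ̈·cosθ/(M+m) = 7.416591430
Euler: x'=0.439153705+0.018087·1.342119102=0.463428613, ẋ'=1.342119102+0.018087·7.416591430=1.476262991
       θ'=0.290238285+0.018087·-1.178774776=0.268917786, θ̇'=-1.178774776+0.018087·-7.812344552=-1.320076652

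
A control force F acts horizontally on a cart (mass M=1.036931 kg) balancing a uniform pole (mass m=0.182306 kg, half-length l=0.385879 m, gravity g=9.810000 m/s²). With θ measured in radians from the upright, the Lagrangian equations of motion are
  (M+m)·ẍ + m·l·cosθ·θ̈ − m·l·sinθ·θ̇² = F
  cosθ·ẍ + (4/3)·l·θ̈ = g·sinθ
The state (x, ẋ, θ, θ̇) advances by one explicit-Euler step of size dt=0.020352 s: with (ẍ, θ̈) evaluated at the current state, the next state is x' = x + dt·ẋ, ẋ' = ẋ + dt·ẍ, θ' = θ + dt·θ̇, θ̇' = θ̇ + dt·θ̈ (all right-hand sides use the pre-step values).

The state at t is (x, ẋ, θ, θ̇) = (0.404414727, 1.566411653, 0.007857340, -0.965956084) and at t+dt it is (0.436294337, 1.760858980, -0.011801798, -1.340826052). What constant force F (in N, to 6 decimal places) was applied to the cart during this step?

ẍ = (ẋ'−ẋ)/dt = (1.760858980−1.566411653)/0.020352 = 9.554212
θ̈ = (θ̇'−θ̇)/dt = (-1.340826052−-0.965956084)/0.020352 = -18.419318
sinθ=0.007857, cosθ=0.999969
F = (M+m)·ẍ + m·l·cosθ·θ̈ − m·l·sinθ·θ̇² = 11.648849 + -1.295723 − 0.000516 = 10.352610

F = 10.352610 N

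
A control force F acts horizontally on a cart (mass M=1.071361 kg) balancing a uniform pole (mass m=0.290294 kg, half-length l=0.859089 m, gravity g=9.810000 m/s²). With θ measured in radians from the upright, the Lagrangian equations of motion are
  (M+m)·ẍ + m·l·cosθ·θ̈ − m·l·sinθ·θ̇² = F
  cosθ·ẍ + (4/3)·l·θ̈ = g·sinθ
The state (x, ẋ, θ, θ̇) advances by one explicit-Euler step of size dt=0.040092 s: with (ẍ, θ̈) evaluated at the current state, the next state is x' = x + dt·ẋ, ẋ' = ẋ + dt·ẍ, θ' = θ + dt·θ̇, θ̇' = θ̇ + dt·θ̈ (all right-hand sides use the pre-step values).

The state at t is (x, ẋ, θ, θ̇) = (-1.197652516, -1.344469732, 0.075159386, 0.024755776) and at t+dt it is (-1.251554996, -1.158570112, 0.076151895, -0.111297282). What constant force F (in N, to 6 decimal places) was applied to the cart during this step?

F = 5.469830 N

ẍ = (ẋ'−ẋ)/dt = (-1.158570112−-1.344469732)/0.040092 = 4.636826
θ̈ = (θ̇'−θ̇)/dt = (-0.111297282−0.024755776)/0.040092 = -3.393521
sinθ=0.075089, cosθ=0.997177
F = (M+m)·ẍ + m·l·cosθ·θ̈ − m·l·sinθ·θ̇² = 6.313757 + -0.843916 − 0.000011 = 5.469830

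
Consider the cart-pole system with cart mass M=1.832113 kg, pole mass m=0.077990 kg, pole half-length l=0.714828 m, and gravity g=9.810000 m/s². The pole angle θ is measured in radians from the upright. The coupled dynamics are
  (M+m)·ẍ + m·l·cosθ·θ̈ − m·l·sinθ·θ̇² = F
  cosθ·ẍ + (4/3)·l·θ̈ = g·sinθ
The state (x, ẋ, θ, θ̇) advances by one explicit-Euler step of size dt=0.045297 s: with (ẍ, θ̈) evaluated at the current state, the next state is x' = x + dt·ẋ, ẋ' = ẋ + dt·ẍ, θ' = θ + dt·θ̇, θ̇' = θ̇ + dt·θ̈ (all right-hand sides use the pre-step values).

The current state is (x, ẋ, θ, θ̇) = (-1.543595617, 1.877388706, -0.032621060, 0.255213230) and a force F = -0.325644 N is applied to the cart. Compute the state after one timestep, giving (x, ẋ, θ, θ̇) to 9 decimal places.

(-1.458555541, 1.869877239, -0.021060666, 0.247883946)

sinθ=-0.032615275, cosθ=0.999467980
temp = (F + m·l·θ̇²·sinθ)/(M+m) = (-0.325644 + -0.000118432)/1.910103 = -0.170547050
θ̈ = (g·sinθ − cosθ·temp)/(l·(4/3 − m·cos²θ/(M+m))) = -0.161805058
ẍ = temp − m·l·θ̈·cosθ/(M+m) = -0.165827021
Euler: x'=-1.543595617+0.045297·1.877388706=-1.458555541, ẋ'=1.877388706+0.045297·-0.165827021=1.869877239
       θ'=-0.032621060+0.045297·0.255213230=-0.021060666, θ̇'=0.255213230+0.045297·-0.161805058=0.247883946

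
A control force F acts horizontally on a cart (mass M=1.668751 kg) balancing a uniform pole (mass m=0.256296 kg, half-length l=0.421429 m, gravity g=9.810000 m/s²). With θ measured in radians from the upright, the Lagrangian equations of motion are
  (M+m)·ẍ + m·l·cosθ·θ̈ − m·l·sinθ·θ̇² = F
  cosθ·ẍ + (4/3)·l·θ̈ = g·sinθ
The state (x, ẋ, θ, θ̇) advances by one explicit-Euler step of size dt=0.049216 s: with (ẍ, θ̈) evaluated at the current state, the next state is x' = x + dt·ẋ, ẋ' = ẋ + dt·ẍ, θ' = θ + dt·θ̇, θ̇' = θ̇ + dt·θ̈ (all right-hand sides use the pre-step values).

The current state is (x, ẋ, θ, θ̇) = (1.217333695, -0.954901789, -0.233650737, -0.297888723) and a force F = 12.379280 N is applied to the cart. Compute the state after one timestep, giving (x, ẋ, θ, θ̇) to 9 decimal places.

(1.170337249, -0.593452358, -0.248311628, -1.122606001)

sinθ=-0.231530596, cosθ=0.972827622
temp = (F + m·l·θ̇²·sinθ)/(M+m) = (12.379280 + -0.002219130)/1.925047 = 6.429485031
θ̈ = (g·sinθ − cosθ·temp)/(l·(4/3 − m·cos²θ/(M+m))) = -16.757096835
ẍ = temp − m·l·θ̈·cosθ/(M+m) = 7.344144808
Euler: x'=1.217333695+0.049216·-0.954901789=1.170337249, ẋ'=-0.954901789+0.049216·7.344144808=-0.593452358
       θ'=-0.233650737+0.049216·-0.297888723=-0.248311628, θ̇'=-0.297888723+0.049216·-16.757096835=-1.122606001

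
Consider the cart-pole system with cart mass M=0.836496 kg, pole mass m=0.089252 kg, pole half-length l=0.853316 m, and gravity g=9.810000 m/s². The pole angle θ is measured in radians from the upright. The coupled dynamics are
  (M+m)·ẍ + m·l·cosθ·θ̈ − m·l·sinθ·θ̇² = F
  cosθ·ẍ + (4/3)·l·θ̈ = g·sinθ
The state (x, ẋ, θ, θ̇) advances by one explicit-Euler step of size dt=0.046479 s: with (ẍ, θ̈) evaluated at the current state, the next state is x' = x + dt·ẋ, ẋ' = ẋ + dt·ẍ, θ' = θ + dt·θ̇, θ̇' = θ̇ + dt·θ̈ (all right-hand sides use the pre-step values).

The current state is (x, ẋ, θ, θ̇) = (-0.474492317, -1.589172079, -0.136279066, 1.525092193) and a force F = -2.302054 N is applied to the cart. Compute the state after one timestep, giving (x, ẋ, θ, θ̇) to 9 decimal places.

sinθ=-0.135857629, cosθ=0.990728371
temp = (F + m·l·θ̇²·sinθ)/(M+m) = (-2.302054 + -0.024066009)/0.925748 = -2.512692449
θ̈ = (g·sinθ − cosθ·temp)/(l·(4/3 − m·cos²θ/(M+m))) = 1.094255065
ẍ = temp − m·l·θ̈·cosθ/(M+m) = -2.601880819
Euler: x'=-0.474492317+0.046479·-1.589172079=-0.548355446, ẋ'=-1.589172079+0.046479·-2.601880819=-1.710104898
       θ'=-0.136279066+0.046479·1.525092193=-0.065394306, θ̇'=1.525092193+0.046479·1.094255065=1.575952074

(-0.548355446, -1.710104898, -0.065394306, 1.575952074)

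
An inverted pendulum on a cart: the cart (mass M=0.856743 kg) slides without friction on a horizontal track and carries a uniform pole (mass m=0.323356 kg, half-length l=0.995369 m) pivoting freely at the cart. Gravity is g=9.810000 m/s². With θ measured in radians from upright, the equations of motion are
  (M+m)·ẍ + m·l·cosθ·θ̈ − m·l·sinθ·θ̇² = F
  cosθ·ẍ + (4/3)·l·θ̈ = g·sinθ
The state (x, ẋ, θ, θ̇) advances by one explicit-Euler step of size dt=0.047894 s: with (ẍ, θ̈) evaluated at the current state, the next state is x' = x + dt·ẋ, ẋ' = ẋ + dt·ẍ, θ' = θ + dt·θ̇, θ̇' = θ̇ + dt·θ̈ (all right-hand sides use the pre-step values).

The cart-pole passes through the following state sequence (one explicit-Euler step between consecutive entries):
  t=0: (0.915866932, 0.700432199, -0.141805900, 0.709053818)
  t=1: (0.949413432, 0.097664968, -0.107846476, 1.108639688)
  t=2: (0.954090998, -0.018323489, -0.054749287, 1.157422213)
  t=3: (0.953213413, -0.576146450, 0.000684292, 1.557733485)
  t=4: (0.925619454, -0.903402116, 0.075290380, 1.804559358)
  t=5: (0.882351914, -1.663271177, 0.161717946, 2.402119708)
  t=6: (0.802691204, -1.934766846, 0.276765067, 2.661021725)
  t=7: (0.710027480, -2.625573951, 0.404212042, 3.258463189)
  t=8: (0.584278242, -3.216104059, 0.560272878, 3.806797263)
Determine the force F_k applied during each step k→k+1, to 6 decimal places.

step 0→1:
  ẍ = (ẋ'−ẋ)/dt = (0.097664968−0.700432199)/0.047894 = -12.585443
  θ̈ = (θ̇'−θ̇)/dt = (1.108639688−0.709053818)/0.047894 = 8.343130
  sinθ=-0.141331, cosθ=0.989962
  F = (M+m)·ẍ + m·l·cosθ·θ̈ − m·l·sinθ·θ̇² = -14.852069 + 2.658354 − -0.022870 = -12.170846
step 1→2:
  ẍ = (ẋ'−ẋ)/dt = (-0.018323489−0.097664968)/0.047894 = -2.421774
  θ̈ = (θ̇'−θ̇)/dt = (1.157422213−1.108639688)/0.047894 = 1.018552
  sinθ=-0.107638, cosθ=0.994190
  F = (M+m)·ẍ + m·l·cosθ·θ̈ − m·l·sinθ·θ̇² = -2.857933 + 0.325925 − -0.042580 = -2.489428
step 2→3:
  ẍ = (ẋ'−ẋ)/dt = (-0.576146450−-0.018323489)/0.047894 = -11.647032
  θ̈ = (θ̇'−θ̇)/dt = (1.557733485−1.157422213)/0.047894 = 8.358276
  sinθ=-0.054722, cosθ=0.998502
  F = (M+m)·ẍ + m·l·cosθ·θ̈ − m·l·sinθ·θ̇² = -13.744651 + 2.686152 − -0.023594 = -11.034905
step 3→4:
  ẍ = (ẋ'−ẋ)/dt = (-0.903402116−-0.576146450)/0.047894 = -6.832916
  θ̈ = (θ̇'−θ̇)/dt = (1.804559358−1.557733485)/0.047894 = 5.153587
  sinθ=0.000684, cosθ=1.000000
  F = (M+m)·ẍ + m·l·cosθ·θ̈ − m·l·sinθ·θ̇² = -8.063517 + 1.658725 − 0.000534 = -6.405326
step 4→5:
  ẍ = (ẋ'−ẋ)/dt = (-1.663271177−-0.903402116)/0.047894 = -15.865642
  θ̈ = (θ̇'−θ̇)/dt = (2.402119708−1.804559358)/0.047894 = 12.476727
  sinθ=0.075219, cosθ=0.997167
  F = (M+m)·ẍ + m·l·cosθ·θ̈ − m·l·sinθ·θ̇² = -18.723028 + 4.004365 − 0.078838 = -14.797502
step 5→6:
  ẍ = (ẋ'−ẋ)/dt = (-1.934766846−-1.663271177)/0.047894 = -5.668678
  θ̈ = (θ̇'−θ̇)/dt = (2.661021725−2.402119708)/0.047894 = 5.405730
  sinθ=0.161014, cosθ=0.986952
  F = (M+m)·ẍ + m·l·cosθ·θ̈ − m·l·sinθ·θ̇² = -6.689601 + 1.717179 − 0.299032 = -5.271455
step 6→7:
  ẍ = (ẋ'−ẋ)/dt = (-2.625573951−-1.934766846)/0.047894 = -14.423667
  θ̈ = (θ̇'−θ̇)/dt = (3.258463189−2.661021725)/0.047894 = 12.474244
  sinθ=0.273245, cosθ=0.961944
  F = (M+m)·ẍ + m·l·cosθ·θ̈ − m·l·sinθ·θ̇² = -17.021355 + 3.862151 − 0.622751 = -13.781955
step 7→8:
  ẍ = (ẋ'−ẋ)/dt = (-3.216104059−-2.625573951)/0.047894 = -12.329939
  θ̈ = (θ̇'−θ̇)/dt = (3.806797263−3.258463189)/0.047894 = 11.448910
  sinθ=0.393294, cosθ=0.919413
  F = (M+m)·ẍ + m·l·cosθ·θ̈ − m·l·sinθ·θ̇² = -14.550549 + 3.387970 − 1.344028 = -12.506607

F_0 = -12.170846 N
F_1 = -2.489428 N
F_2 = -11.034905 N
F_3 = -6.405326 N
F_4 = -14.797502 N
F_5 = -5.271455 N
F_6 = -13.781955 N
F_7 = -12.506607 N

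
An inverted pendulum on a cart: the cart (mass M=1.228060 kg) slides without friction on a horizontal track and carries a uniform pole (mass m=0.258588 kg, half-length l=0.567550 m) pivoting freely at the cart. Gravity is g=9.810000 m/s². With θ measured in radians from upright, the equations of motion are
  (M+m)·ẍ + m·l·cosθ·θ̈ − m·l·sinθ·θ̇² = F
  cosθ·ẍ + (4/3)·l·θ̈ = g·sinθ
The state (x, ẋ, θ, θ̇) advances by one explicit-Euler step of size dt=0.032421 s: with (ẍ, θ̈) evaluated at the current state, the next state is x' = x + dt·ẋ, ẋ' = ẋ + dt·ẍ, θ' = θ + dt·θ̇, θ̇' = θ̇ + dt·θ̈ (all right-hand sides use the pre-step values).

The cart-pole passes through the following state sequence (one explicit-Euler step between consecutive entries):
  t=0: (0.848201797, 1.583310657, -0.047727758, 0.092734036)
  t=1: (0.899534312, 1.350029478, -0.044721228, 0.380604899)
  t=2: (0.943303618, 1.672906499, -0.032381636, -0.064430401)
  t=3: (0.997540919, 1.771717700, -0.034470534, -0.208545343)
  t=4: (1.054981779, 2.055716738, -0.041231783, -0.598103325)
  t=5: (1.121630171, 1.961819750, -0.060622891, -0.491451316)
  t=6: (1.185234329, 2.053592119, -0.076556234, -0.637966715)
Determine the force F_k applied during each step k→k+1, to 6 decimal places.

F_0 = -9.395292 N
F_1 = 12.793760 N
F_2 = 3.878926 N
F_3 = 11.260465 N
F_4 = -3.821057 N
F_5 = 3.548302 N

step 0→1:
  ẍ = (ẋ'−ẋ)/dt = (1.350029478−1.583310657)/0.032421 = -7.195373
  θ̈ = (θ̇'−θ̇)/dt = (0.380604899−0.092734036)/0.032421 = 8.879148
  sinθ=-0.047710, cosθ=0.998861
  F = (M+m)·ẍ + m·l·cosθ·θ̈ − m·l·sinθ·θ̇² = -10.696986 + 1.301634 − -0.000060 = -9.395292
step 1→2:
  ẍ = (ẋ'−ẋ)/dt = (1.672906499−1.350029478)/0.032421 = 9.958885
  θ̈ = (θ̇'−θ̇)/dt = (-0.064430401−0.380604899)/0.032421 = -13.726760
  sinθ=-0.044706, cosθ=0.999000
  F = (M+m)·ẍ + m·l·cosθ·θ̈ − m·l·sinθ·θ̇² = 14.805357 + -2.012547 − -0.000950 = 12.793760
step 2→3:
  ẍ = (ẋ'−ẋ)/dt = (1.771717700−1.672906499)/0.032421 = 3.047753
  θ̈ = (θ̇'−θ̇)/dt = (-0.208545343−-0.064430401)/0.032421 = -4.445111
  sinθ=-0.032376, cosθ=0.999476
  F = (M+m)·ẍ + m·l·cosθ·θ̈ − m·l·sinθ·θ̇² = 4.530936 + -0.652030 − -0.000020 = 3.878926
step 3→4:
  ẍ = (ẋ'−ẋ)/dt = (2.055716738−1.771717700)/0.032421 = 8.759725
  θ̈ = (θ̇'−θ̇)/dt = (-0.598103325−-0.208545343)/0.032421 = -12.015607
  sinθ=-0.034464, cosθ=0.999406
  F = (M+m)·ẍ + m·l·cosθ·θ̈ − m·l·sinθ·θ̇² = 13.022627 + -1.762382 − -0.000220 = 11.260465
step 4→5:
  ẍ = (ẋ'−ẋ)/dt = (1.961819750−2.055716738)/0.032421 = -2.896178
  θ̈ = (θ̇'−θ̇)/dt = (-0.491451316−-0.598103325)/0.032421 = 3.289597
  sinθ=-0.041220, cosθ=0.999150
  F = (M+m)·ẍ + m·l·cosθ·θ̈ − m·l·sinθ·θ̇² = -4.305597 + 0.482376 − -0.002164 = -3.821057
step 5→6:
  ẍ = (ẋ'−ẋ)/dt = (2.053592119−1.961819750)/0.032421 = 2.830646
  θ̈ = (θ̇'−θ̇)/dt = (-0.637966715−-0.491451316)/0.032421 = -4.519151
  sinθ=-0.060586, cosθ=0.998163
  F = (M+m)·ẍ + m·l·cosθ·θ̈ − m·l·sinθ·θ̇² = 4.208174 + -0.662020 − -0.002148 = 3.548302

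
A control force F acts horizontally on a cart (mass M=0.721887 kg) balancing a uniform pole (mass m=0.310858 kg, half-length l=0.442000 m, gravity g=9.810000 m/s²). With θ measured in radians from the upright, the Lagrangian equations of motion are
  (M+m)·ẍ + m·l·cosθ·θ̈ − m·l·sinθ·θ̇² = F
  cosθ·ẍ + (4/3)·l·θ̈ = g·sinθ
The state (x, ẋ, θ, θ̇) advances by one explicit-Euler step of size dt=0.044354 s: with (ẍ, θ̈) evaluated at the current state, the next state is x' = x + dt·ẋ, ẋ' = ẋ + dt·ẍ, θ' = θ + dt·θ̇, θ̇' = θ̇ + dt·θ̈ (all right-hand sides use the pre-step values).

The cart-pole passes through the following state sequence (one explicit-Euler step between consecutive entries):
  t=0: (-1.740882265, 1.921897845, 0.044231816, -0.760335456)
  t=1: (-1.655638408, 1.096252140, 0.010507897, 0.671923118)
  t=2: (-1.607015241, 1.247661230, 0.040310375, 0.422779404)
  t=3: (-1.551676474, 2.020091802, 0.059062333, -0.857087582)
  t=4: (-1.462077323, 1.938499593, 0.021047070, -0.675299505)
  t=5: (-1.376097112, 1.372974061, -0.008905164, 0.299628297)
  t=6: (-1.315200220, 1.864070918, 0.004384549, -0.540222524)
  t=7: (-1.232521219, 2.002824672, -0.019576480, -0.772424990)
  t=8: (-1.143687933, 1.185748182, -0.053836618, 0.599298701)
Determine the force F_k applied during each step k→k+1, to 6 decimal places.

F_0 = -14.795475 N
F_1 = 2.753028 N
F_2 = 14.022862 N
F_3 = -1.343604 N
F_4 = -10.149648 N
F_5 = 8.833305 N
F_6 = 2.511280 N
F_7 = -14.774830 N

step 0→1:
  ẍ = (ẋ'−ẋ)/dt = (1.096252140−1.921897845)/0.044354 = -18.614910
  θ̈ = (θ̇'−θ̇)/dt = (0.671923118−-0.760335456)/0.044354 = 32.291531
  sinθ=0.044217, cosθ=0.999022
  F = (M+m)·ẍ + m·l·cosθ·θ̈ − m·l·sinθ·θ̇² = -19.224455 + 4.432492 − 0.003512 = -14.795475
step 1→2:
  ẍ = (ẋ'−ẋ)/dt = (1.247661230−1.096252140)/0.044354 = 3.413651
  θ̈ = (θ̇'−θ̇)/dt = (0.422779404−0.671923118)/0.044354 = -5.617165
  sinθ=0.010508, cosθ=0.999945
  F = (M+m)·ẍ + m·l·cosθ·θ̈ − m·l·sinθ·θ̇² = 3.525431 + -0.771752 − 0.000652 = 2.753028
step 2→3:
  ẍ = (ẋ'−ẋ)/dt = (2.020091802−1.247661230)/0.044354 = 17.415128
  θ̈ = (θ̇'−θ̇)/dt = (-0.857087582−0.422779404)/0.044354 = -28.855729
  sinθ=0.040299, cosθ=0.999188
  F = (M+m)·ẍ + m·l·cosθ·θ̈ − m·l·sinθ·θ̇² = 17.985386 + -3.961534 − 0.000990 = 14.022862
step 3→4:
  ẍ = (ẋ'−ẋ)/dt = (1.938499593−2.020091802)/0.044354 = -1.839568
  θ̈ = (θ̇'−θ̇)/dt = (-0.675299505−-0.857087582)/0.044354 = 4.098572
  sinθ=0.059028, cosθ=0.998256
  F = (M+m)·ẍ + m·l·cosθ·θ̈ − m·l·sinθ·θ̇² = -1.899805 + 0.562159 − 0.005958 = -1.343604
step 4→5:
  ẍ = (ẋ'−ẋ)/dt = (1.372974061−1.938499593)/0.044354 = -12.750271
  θ̈ = (θ̇'−θ̇)/dt = (0.299628297−-0.675299505)/0.044354 = 21.980606
  sinθ=0.021046, cosθ=0.999779
  F = (M+m)·ẍ + m·l·cosθ·θ̈ − m·l·sinθ·θ̇² = -13.167779 + 3.019450 − 0.001319 = -10.149648
step 5→6:
  ẍ = (ẋ'−ẋ)/dt = (1.864070918−1.372974061)/0.044354 = 11.072211
  θ̈ = (θ̇'−θ̇)/dt = (-0.540222524−0.299628297)/0.044354 = -18.935177
  sinθ=-0.008905, cosθ=0.999960
  F = (M+m)·ẍ + m·l·cosθ·θ̈ − m·l·sinθ·θ̇² = 11.434771 + -2.601576 − -0.000110 = 8.833305
step 6→7:
  ẍ = (ẋ'−ẋ)/dt = (2.002824672−1.864070918)/0.044354 = 3.128326
  θ̈ = (θ̇'−θ̇)/dt = (-0.772424990−-0.540222524)/0.044354 = -5.235209
  sinθ=0.004385, cosθ=0.999990
  F = (M+m)·ẍ + m·l·cosθ·θ̈ − m·l·sinθ·θ̇² = 3.230763 + -0.719307 − 0.000176 = 2.511280
step 7→8:
  ẍ = (ẋ'−ẋ)/dt = (1.185748182−2.002824672)/0.044354 = -18.421709
  θ̈ = (θ̇'−θ̇)/dt = (0.599298701−-0.772424990)/0.044354 = 30.926719
  sinθ=-0.019575, cosθ=0.999808
  F = (M+m)·ẍ + m·l·cosθ·θ̈ − m·l·sinθ·θ̇² = -19.024928 + 4.248493 − -0.001605 = -14.774830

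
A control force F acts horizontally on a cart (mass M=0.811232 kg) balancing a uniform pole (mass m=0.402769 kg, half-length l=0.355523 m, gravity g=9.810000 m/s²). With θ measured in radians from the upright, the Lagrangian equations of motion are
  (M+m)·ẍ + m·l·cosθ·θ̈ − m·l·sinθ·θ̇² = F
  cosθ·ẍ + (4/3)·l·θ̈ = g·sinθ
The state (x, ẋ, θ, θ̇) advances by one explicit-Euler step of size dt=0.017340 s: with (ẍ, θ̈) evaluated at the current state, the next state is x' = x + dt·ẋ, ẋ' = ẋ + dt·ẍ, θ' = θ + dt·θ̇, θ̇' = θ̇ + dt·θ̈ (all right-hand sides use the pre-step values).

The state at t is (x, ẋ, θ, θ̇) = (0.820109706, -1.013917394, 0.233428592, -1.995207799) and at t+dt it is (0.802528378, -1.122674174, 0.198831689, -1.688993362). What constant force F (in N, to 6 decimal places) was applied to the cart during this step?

ẍ = (ẋ'−ẋ)/dt = (-1.122674174−-1.013917394)/0.017340 = -6.272017
θ̈ = (θ̇'−θ̇)/dt = (-1.688993362−-1.995207799)/0.017340 = 17.659425
sinθ=0.231314, cosθ=0.972879
F = (M+m)·ẍ + m·l·cosθ·θ̈ − m·l·sinθ·θ̇² = -7.614235 + 2.460136 − 0.131857 = -5.285956

F = -5.285956 N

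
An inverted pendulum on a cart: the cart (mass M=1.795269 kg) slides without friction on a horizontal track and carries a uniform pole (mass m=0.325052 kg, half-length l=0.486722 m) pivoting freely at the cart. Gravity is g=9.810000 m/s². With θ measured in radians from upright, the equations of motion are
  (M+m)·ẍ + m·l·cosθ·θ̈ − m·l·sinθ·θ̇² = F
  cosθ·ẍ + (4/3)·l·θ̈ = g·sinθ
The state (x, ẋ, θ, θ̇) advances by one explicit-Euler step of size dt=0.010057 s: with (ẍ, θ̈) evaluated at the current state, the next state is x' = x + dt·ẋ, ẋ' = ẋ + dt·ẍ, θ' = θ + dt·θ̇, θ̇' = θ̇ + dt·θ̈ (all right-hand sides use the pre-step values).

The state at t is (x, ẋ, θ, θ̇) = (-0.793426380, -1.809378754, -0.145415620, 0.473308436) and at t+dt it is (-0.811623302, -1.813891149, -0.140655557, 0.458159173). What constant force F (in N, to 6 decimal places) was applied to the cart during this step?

ẍ = (ẋ'−ẋ)/dt = (-1.813891149−-1.809378754)/0.010057 = -0.448682
θ̈ = (θ̇'−θ̇)/dt = (0.458159173−0.473308436)/0.010057 = -1.506340
sinθ=-0.144904, cosθ=0.989446
F = (M+m)·ẍ + m·l·cosθ·θ̈ − m·l·sinθ·θ̇² = -0.951350 + -0.235803 − -0.005136 = -1.182017

F = -1.182017 N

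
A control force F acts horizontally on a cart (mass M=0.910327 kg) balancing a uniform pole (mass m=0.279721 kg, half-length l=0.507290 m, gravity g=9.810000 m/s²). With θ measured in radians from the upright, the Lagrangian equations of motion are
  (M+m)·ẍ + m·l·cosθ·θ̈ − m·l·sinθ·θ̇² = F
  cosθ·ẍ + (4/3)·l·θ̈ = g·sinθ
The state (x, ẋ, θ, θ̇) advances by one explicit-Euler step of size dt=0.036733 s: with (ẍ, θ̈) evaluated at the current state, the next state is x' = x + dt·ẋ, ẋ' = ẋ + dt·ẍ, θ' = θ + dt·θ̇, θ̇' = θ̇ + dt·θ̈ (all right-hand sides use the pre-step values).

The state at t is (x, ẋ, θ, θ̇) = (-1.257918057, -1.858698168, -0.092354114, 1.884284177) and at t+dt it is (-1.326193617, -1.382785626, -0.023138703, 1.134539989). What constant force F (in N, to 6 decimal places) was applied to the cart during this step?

F = 12.580798 N

ẍ = (ẋ'−ẋ)/dt = (-1.382785626−-1.858698168)/0.036733 = 12.955994
θ̈ = (θ̇'−θ̇)/dt = (1.134539989−1.884284177)/0.036733 = -20.410644
sinθ=-0.092223, cosθ=0.995738
F = (M+m)·ẍ + m·l·cosθ·θ̈ − m·l·sinθ·θ̇² = 15.418255 + -2.883921 − -0.046464 = 12.580798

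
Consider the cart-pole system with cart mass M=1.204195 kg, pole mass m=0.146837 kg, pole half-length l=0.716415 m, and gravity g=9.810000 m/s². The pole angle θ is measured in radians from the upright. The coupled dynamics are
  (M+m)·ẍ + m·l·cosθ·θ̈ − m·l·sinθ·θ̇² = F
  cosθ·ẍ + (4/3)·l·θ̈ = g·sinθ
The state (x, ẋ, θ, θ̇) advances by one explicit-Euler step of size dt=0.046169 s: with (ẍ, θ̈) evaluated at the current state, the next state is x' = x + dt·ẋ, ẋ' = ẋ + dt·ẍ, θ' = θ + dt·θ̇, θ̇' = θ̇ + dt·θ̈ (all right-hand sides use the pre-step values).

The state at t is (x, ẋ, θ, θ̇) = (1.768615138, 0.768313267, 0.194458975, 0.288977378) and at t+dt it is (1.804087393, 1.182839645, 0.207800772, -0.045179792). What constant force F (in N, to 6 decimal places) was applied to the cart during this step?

F = 11.381457 N

ẍ = (ẋ'−ẋ)/dt = (1.182839645−0.768313267)/0.046169 = 8.978457
θ̈ = (θ̇'−θ̇)/dt = (-0.045179792−0.288977378)/0.046169 = -7.237696
sinθ=0.193236, cosθ=0.981152
F = (M+m)·ẍ + m·l·cosθ·θ̈ − m·l·sinθ·θ̇² = 12.130183 + -0.747028 − 0.001698 = 11.381457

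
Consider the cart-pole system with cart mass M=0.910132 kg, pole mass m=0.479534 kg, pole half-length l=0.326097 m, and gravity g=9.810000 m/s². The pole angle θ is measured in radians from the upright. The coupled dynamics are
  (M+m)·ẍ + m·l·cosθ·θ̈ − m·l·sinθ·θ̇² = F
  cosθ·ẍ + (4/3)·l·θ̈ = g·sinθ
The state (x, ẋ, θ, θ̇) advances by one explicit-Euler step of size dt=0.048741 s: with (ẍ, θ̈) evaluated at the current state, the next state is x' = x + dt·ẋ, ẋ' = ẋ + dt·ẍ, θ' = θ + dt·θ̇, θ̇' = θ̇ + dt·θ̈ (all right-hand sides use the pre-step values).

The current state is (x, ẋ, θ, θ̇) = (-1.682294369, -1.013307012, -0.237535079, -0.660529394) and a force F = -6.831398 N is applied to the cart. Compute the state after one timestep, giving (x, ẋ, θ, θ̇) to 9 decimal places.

(-1.731683966, -1.293728606, -0.269729942, -0.292459172)

sinθ=-0.235307635, cosθ=0.971920942
temp = (F + m·l·θ̇²·sinθ)/(M+m) = (-6.831398 + -0.016054121)/1.389666 = -4.927408543
θ̈ = (g·sinθ − cosθ·temp)/(l·(4/3 − m·cos²θ/(M+m))) = 7.551552526
ẍ = temp − m·l·θ̈·cosθ/(M+m) = -5.753299981
Euler: x'=-1.682294369+0.048741·-1.013307012=-1.731683966, ẋ'=-1.013307012+0.048741·-5.753299981=-1.293728606
       θ'=-0.237535079+0.048741·-0.660529394=-0.269729942, θ̇'=-0.660529394+0.048741·7.551552526=-0.292459172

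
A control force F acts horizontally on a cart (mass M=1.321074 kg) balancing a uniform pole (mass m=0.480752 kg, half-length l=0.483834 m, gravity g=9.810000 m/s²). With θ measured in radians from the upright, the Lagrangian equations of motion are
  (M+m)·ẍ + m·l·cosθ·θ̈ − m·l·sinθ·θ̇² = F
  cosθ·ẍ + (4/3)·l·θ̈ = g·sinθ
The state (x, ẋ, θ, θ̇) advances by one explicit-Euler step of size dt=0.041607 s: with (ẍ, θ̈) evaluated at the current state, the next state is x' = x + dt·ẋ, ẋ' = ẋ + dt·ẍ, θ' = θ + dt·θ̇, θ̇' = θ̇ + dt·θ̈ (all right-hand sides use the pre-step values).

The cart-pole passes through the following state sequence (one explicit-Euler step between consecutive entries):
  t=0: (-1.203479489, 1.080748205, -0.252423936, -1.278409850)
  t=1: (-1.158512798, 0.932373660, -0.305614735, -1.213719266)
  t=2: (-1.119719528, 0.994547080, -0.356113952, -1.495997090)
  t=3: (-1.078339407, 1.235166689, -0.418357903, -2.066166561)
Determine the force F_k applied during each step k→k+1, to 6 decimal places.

step 0→1:
  ẍ = (ẋ'−ẋ)/dt = (0.932373660−1.080748205)/0.041607 = -3.566096
  θ̈ = (θ̇'−θ̇)/dt = (-1.213719266−-1.278409850)/0.041607 = 1.554800
  sinθ=-0.249752, cosθ=0.968310
  F = (M+m)·ẍ + m·l·cosθ·θ̈ − m·l·sinθ·θ̇² = -6.425484 + 0.350192 − -0.094944 = -5.980348
step 1→2:
  ẍ = (ẋ'−ẋ)/dt = (0.994547080−0.932373660)/0.041607 = 1.494302
  θ̈ = (θ̇'−θ̇)/dt = (-1.495997090−-1.213719266)/0.041607 = -6.784383
  sinθ=-0.300879, cosθ=0.953662
  F = (M+m)·ẍ + m·l·cosθ·θ̈ − m·l·sinθ·θ̇² = 2.692472 + -1.504951 − -0.103097 = 1.290618
step 2→3:
  ẍ = (ẋ'−ẋ)/dt = (1.235166689−0.994547080)/0.041607 = 5.783152
  θ̈ = (θ̇'−θ̇)/dt = (-2.066166561−-1.495997090)/0.041607 = -13.703691
  sinθ=-0.348635, cosθ=0.937259
  F = (M+m)·ẍ + m·l·cosθ·θ̈ − m·l·sinθ·θ̇² = 10.420234 + -2.987545 − -0.181489 = 7.614177

F_0 = -5.980348 N
F_1 = 1.290618 N
F_2 = 7.614177 N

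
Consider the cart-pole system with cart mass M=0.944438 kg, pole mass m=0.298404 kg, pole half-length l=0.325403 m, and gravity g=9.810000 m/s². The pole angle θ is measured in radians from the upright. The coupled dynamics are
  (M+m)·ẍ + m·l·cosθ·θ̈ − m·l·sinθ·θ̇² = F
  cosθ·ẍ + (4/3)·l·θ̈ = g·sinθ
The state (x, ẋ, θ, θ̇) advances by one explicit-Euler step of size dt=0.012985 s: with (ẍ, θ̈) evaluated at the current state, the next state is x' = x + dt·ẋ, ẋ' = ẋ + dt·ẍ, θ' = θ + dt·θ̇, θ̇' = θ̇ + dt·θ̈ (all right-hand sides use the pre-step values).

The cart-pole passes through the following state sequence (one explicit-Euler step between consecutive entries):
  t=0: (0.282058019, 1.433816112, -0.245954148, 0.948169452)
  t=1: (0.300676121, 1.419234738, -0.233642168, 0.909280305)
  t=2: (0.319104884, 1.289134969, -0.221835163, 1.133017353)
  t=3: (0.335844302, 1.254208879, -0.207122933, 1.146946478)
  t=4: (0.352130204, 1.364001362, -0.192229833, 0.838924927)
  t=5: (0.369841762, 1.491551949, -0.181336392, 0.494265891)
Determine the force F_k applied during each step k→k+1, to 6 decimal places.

step 0→1:
  ẍ = (ẋ'−ẋ)/dt = (1.419234738−1.433816112)/0.012985 = -1.122940
  θ̈ = (θ̇'−θ̇)/dt = (0.909280305−0.948169452)/0.012985 = -2.994929
  sinθ=-0.243482, cosθ=0.969905
  F = (M+m)·ẍ + m·l·cosθ·θ̈ − m·l·sinθ·θ̇² = -1.395637 + -0.282060 − -0.021255 = -1.656442
step 1→2:
  ẍ = (ẋ'−ẋ)/dt = (1.289134969−1.419234738)/0.012985 = -10.019235
  θ̈ = (θ̇'−θ̇)/dt = (1.133017353−0.909280305)/0.012985 = 17.230423
  sinθ=-0.231522, cosθ=0.972830
  F = (M+m)·ẍ + m·l·cosθ·θ̈ − m·l·sinθ·θ̇² = -12.452326 + 1.627642 − -0.018587 = -10.806097
step 2→3:
  ẍ = (ẋ'−ẋ)/dt = (1.254208879−1.289134969)/0.012985 = -2.689726
  θ̈ = (θ̇'−θ̇)/dt = (1.146946478−1.133017353)/0.012985 = 1.072709
  sinθ=-0.220020, cosθ=0.975495
  F = (M+m)·ẍ + m·l·cosθ·θ̈ − m·l·sinθ·θ̇² = -3.342904 + 0.101609 − -0.027426 = -3.213869
step 3→4:
  ẍ = (ẋ'−ẋ)/dt = (1.364001362−1.254208879)/0.012985 = 8.455332
  θ̈ = (θ̇'−θ̇)/dt = (0.838924927−1.146946478)/0.012985 = -23.721336
  sinθ=-0.205645, cosθ=0.978627
  F = (M+m)·ẍ + m·l·cosθ·θ̈ − m·l·sinθ·θ̇² = 10.508641 + -2.254148 − -0.026268 = 8.280762
step 4→5:
  ẍ = (ẋ'−ẋ)/dt = (1.491551949−1.364001362)/0.012985 = 9.822918
  θ̈ = (θ̇'−θ̇)/dt = (0.494265891−0.838924927)/0.012985 = -26.542860
  sinθ=-0.191048, cosθ=0.981581
  F = (M+m)·ẍ + m·l·cosθ·θ̈ − m·l·sinθ·θ̇² = 12.208335 + -2.529880 − -0.013056 = 9.691511

F_0 = -1.656442 N
F_1 = -10.806097 N
F_2 = -3.213869 N
F_3 = 8.280762 N
F_4 = 9.691511 N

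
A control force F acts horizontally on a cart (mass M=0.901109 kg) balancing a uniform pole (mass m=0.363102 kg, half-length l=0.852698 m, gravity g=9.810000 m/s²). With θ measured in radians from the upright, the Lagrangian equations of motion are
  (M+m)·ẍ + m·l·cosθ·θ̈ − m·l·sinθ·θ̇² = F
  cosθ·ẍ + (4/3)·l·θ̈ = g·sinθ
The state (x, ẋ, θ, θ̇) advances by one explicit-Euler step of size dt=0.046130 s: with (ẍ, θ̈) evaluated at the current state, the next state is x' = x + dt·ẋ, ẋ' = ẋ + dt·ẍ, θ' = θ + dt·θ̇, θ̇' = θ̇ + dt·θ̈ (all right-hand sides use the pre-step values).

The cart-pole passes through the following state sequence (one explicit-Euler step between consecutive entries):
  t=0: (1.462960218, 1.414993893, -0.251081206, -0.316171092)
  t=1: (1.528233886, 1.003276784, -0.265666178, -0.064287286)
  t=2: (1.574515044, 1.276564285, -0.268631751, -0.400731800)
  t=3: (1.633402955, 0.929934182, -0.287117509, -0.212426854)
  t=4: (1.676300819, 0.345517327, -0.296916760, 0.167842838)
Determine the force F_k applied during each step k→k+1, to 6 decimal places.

F_0 = -9.637992 N
F_1 = 5.310954 N
F_2 = -8.267799 N
F_3 = -13.564398 N

step 0→1:
  ẍ = (ẋ'−ẋ)/dt = (1.003276784−1.414993893)/0.046130 = -8.925149
  θ̈ = (θ̇'−θ̇)/dt = (-0.064287286−-0.316171092)/0.046130 = 5.460304
  sinθ=-0.248451, cosθ=0.968644
  F = (M+m)·ẍ + m·l·cosθ·θ̈ − m·l·sinθ·θ̇² = -11.283271 + 1.637589 − -0.007690 = -9.637992
step 1→2:
  ẍ = (ẋ'−ẋ)/dt = (1.276564285−1.003276784)/0.046130 = 5.924290
  θ̈ = (θ̇'−θ̇)/dt = (-0.400731800−-0.064287286)/0.046130 = -7.293399
  sinθ=-0.262552, cosθ=0.964918
  F = (M+m)·ẍ + m·l·cosθ·θ̈ − m·l·sinθ·θ̇² = 7.489553 + -2.178935 − -0.000336 = 5.310954
step 2→3:
  ẍ = (ẋ'−ẋ)/dt = (0.929934182−1.276564285)/0.046130 = -7.514201
  θ̈ = (θ̇'−θ̇)/dt = (-0.212426854−-0.400731800)/0.046130 = 4.082050
  sinθ=-0.265413, cosθ=0.964135
  F = (M+m)·ẍ + m·l·cosθ·θ̈ − m·l·sinθ·θ̇² = -9.499536 + 1.218541 − -0.013196 = -8.267799
step 3→4:
  ẍ = (ẋ'−ẋ)/dt = (0.345517327−0.929934182)/0.046130 = -12.668911
  θ̈ = (θ̇'−θ̇)/dt = (0.167842838−-0.212426854)/0.046130 = 8.243436
  sinθ=-0.283189, cosθ=0.959064
  F = (M+m)·ẍ + m·l·cosθ·θ̈ − m·l·sinθ·θ̇² = -16.016176 + 2.447822 − -0.003957 = -13.564398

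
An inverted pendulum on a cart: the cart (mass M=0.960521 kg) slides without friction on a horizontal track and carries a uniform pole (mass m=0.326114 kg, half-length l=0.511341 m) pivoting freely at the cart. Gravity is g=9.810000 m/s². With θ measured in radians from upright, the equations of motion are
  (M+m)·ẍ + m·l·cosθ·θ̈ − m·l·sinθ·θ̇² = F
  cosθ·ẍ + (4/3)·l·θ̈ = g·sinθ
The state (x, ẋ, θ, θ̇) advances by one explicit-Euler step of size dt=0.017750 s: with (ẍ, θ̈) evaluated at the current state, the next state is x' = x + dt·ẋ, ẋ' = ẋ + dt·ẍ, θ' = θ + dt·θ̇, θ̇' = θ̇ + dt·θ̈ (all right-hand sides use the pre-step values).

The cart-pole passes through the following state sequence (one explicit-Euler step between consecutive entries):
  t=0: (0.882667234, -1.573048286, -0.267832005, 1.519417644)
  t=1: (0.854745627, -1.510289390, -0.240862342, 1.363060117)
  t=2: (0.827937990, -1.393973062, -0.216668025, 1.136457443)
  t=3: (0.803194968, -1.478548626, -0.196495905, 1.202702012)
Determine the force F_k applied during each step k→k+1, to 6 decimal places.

F_0 = 3.234496 N
F_1 = 6.437862 N
F_2 = -5.476490 N

step 0→1:
  ẍ = (ẋ'−ẋ)/dt = (-1.510289390−-1.573048286)/0.017750 = 3.535712
  θ̈ = (θ̇'−θ̇)/dt = (1.363060117−1.519417644)/0.017750 = -8.808875
  sinθ=-0.264641, cosθ=0.964347
  F = (M+m)·ẍ + m·l·cosθ·θ̈ − m·l·sinθ·θ̇² = 4.549171 + -1.416556 − -0.101881 = 3.234496
step 1→2:
  ẍ = (ẋ'−ẋ)/dt = (-1.393973062−-1.510289390)/0.017750 = 6.553033
  θ̈ = (θ̇'−θ̇)/dt = (1.136457443−1.363060117)/0.017750 = -12.766348
  sinθ=-0.238540, cosθ=0.971133
  F = (M+m)·ẍ + m·l·cosθ·θ̈ − m·l·sinθ·θ̇² = 8.431361 + -2.067404 − -0.073905 = 6.437862
step 2→3:
  ẍ = (ẋ'−ẋ)/dt = (-1.478548626−-1.393973062)/0.017750 = -4.764820
  θ̈ = (θ̇'−θ̇)/dt = (1.202702012−1.136457443)/0.017750 = 3.732088
  sinθ=-0.214977, cosθ=0.976619
  F = (M+m)·ẍ + m·l·cosθ·θ̈ − m·l·sinθ·θ̇² = -6.130585 + 0.607795 − -0.046300 = -5.476490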